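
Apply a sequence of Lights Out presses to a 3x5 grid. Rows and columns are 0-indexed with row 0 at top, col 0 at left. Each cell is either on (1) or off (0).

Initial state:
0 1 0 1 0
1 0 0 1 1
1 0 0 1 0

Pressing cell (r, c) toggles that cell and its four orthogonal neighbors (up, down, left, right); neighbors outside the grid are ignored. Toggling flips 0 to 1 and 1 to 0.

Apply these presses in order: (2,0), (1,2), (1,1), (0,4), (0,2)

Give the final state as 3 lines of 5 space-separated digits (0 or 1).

Answer: 0 1 0 1 1
1 0 1 0 0
0 0 1 1 0

Derivation:
After press 1 at (2,0):
0 1 0 1 0
0 0 0 1 1
0 1 0 1 0

After press 2 at (1,2):
0 1 1 1 0
0 1 1 0 1
0 1 1 1 0

After press 3 at (1,1):
0 0 1 1 0
1 0 0 0 1
0 0 1 1 0

After press 4 at (0,4):
0 0 1 0 1
1 0 0 0 0
0 0 1 1 0

After press 5 at (0,2):
0 1 0 1 1
1 0 1 0 0
0 0 1 1 0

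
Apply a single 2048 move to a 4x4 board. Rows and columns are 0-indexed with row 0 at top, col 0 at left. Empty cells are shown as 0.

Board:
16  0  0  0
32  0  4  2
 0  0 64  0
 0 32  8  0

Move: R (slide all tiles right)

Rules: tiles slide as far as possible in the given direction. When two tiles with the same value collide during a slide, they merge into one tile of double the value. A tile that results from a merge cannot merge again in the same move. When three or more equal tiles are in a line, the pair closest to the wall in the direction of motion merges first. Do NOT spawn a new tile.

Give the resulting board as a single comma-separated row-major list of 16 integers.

Answer: 0, 0, 0, 16, 0, 32, 4, 2, 0, 0, 0, 64, 0, 0, 32, 8

Derivation:
Slide right:
row 0: [16, 0, 0, 0] -> [0, 0, 0, 16]
row 1: [32, 0, 4, 2] -> [0, 32, 4, 2]
row 2: [0, 0, 64, 0] -> [0, 0, 0, 64]
row 3: [0, 32, 8, 0] -> [0, 0, 32, 8]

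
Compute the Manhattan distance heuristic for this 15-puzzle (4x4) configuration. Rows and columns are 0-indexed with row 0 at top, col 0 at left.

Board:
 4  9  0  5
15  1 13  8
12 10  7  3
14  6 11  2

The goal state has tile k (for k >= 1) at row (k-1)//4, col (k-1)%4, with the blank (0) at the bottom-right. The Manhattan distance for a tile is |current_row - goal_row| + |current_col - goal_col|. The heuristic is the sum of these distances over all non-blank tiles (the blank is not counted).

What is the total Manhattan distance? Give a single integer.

Tile 4: (0,0)->(0,3) = 3
Tile 9: (0,1)->(2,0) = 3
Tile 5: (0,3)->(1,0) = 4
Tile 15: (1,0)->(3,2) = 4
Tile 1: (1,1)->(0,0) = 2
Tile 13: (1,2)->(3,0) = 4
Tile 8: (1,3)->(1,3) = 0
Tile 12: (2,0)->(2,3) = 3
Tile 10: (2,1)->(2,1) = 0
Tile 7: (2,2)->(1,2) = 1
Tile 3: (2,3)->(0,2) = 3
Tile 14: (3,0)->(3,1) = 1
Tile 6: (3,1)->(1,1) = 2
Tile 11: (3,2)->(2,2) = 1
Tile 2: (3,3)->(0,1) = 5
Sum: 3 + 3 + 4 + 4 + 2 + 4 + 0 + 3 + 0 + 1 + 3 + 1 + 2 + 1 + 5 = 36

Answer: 36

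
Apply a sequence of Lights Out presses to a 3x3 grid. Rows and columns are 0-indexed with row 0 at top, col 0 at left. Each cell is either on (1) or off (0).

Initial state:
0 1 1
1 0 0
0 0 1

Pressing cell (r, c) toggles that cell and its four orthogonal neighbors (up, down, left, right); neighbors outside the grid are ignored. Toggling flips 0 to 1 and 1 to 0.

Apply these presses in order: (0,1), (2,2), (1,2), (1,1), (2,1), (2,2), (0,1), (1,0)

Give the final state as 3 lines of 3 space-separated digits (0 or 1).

Answer: 1 0 0
1 0 0
0 0 1

Derivation:
After press 1 at (0,1):
1 0 0
1 1 0
0 0 1

After press 2 at (2,2):
1 0 0
1 1 1
0 1 0

After press 3 at (1,2):
1 0 1
1 0 0
0 1 1

After press 4 at (1,1):
1 1 1
0 1 1
0 0 1

After press 5 at (2,1):
1 1 1
0 0 1
1 1 0

After press 6 at (2,2):
1 1 1
0 0 0
1 0 1

After press 7 at (0,1):
0 0 0
0 1 0
1 0 1

After press 8 at (1,0):
1 0 0
1 0 0
0 0 1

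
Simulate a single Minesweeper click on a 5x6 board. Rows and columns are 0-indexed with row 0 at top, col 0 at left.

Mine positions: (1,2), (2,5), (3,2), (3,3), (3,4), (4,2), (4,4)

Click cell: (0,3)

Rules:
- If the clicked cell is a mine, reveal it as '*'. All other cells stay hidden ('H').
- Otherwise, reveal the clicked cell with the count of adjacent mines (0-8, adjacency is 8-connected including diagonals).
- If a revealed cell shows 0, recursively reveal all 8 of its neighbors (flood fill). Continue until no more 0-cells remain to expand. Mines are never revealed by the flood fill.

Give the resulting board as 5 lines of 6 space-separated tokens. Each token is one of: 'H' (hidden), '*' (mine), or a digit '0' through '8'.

H H H 1 H H
H H H H H H
H H H H H H
H H H H H H
H H H H H H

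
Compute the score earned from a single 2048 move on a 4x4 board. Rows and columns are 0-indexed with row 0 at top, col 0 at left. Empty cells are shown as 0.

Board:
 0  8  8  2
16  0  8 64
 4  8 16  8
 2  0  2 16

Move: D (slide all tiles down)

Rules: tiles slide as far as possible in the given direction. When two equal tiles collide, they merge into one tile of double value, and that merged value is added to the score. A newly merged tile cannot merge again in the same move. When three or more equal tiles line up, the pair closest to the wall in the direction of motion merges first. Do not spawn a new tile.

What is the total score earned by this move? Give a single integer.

Slide down:
col 0: [0, 16, 4, 2] -> [0, 16, 4, 2]  score +0 (running 0)
col 1: [8, 0, 8, 0] -> [0, 0, 0, 16]  score +16 (running 16)
col 2: [8, 8, 16, 2] -> [0, 16, 16, 2]  score +16 (running 32)
col 3: [2, 64, 8, 16] -> [2, 64, 8, 16]  score +0 (running 32)
Board after move:
 0  0  0  2
16  0 16 64
 4  0 16  8
 2 16  2 16

Answer: 32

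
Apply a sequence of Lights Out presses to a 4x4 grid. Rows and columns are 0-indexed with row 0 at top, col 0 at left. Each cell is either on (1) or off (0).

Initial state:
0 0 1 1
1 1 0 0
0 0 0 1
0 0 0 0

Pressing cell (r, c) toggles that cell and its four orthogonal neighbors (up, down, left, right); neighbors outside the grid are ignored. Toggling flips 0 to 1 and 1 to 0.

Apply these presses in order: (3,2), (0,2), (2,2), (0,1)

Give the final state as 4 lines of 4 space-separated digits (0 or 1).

Answer: 1 0 1 0
1 0 0 0
0 1 0 0
0 1 0 1

Derivation:
After press 1 at (3,2):
0 0 1 1
1 1 0 0
0 0 1 1
0 1 1 1

After press 2 at (0,2):
0 1 0 0
1 1 1 0
0 0 1 1
0 1 1 1

After press 3 at (2,2):
0 1 0 0
1 1 0 0
0 1 0 0
0 1 0 1

After press 4 at (0,1):
1 0 1 0
1 0 0 0
0 1 0 0
0 1 0 1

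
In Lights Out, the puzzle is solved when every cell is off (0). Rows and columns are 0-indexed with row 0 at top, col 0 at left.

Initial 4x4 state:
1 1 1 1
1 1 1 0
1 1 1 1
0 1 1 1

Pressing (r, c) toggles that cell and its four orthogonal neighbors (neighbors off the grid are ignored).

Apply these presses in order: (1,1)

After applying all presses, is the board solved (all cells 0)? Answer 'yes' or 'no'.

After press 1 at (1,1):
1 0 1 1
0 0 0 0
1 0 1 1
0 1 1 1

Lights still on: 9

Answer: no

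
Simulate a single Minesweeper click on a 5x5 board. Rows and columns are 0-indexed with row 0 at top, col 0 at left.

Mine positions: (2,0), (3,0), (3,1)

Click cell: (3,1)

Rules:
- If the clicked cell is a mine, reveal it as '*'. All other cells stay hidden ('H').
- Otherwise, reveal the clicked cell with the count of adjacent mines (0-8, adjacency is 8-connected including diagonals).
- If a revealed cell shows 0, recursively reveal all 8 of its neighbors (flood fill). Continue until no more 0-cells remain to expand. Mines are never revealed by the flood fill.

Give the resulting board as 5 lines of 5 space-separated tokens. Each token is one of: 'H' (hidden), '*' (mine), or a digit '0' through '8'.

H H H H H
H H H H H
H H H H H
H * H H H
H H H H H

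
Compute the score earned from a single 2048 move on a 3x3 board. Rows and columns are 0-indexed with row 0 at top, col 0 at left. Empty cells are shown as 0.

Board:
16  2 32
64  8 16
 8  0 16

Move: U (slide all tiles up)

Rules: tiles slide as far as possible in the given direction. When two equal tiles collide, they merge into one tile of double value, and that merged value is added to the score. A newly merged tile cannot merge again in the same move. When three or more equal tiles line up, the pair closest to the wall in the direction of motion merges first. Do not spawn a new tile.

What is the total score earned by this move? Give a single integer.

Answer: 32

Derivation:
Slide up:
col 0: [16, 64, 8] -> [16, 64, 8]  score +0 (running 0)
col 1: [2, 8, 0] -> [2, 8, 0]  score +0 (running 0)
col 2: [32, 16, 16] -> [32, 32, 0]  score +32 (running 32)
Board after move:
16  2 32
64  8 32
 8  0  0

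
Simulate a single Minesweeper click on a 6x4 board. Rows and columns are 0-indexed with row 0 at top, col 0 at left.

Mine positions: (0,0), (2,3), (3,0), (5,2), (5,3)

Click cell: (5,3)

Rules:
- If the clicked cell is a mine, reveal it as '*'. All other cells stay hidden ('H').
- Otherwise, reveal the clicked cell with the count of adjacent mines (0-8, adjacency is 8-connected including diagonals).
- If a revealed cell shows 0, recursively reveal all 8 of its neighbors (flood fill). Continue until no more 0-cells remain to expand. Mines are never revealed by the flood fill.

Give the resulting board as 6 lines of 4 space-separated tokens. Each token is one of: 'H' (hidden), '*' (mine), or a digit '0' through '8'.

H H H H
H H H H
H H H H
H H H H
H H H H
H H H *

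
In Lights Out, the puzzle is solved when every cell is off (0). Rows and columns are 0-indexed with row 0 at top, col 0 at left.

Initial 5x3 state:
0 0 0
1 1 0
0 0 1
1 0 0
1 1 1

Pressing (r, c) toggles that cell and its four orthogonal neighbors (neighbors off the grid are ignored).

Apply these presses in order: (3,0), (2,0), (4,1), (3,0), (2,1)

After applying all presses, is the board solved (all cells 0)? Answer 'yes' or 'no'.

Answer: yes

Derivation:
After press 1 at (3,0):
0 0 0
1 1 0
1 0 1
0 1 0
0 1 1

After press 2 at (2,0):
0 0 0
0 1 0
0 1 1
1 1 0
0 1 1

After press 3 at (4,1):
0 0 0
0 1 0
0 1 1
1 0 0
1 0 0

After press 4 at (3,0):
0 0 0
0 1 0
1 1 1
0 1 0
0 0 0

After press 5 at (2,1):
0 0 0
0 0 0
0 0 0
0 0 0
0 0 0

Lights still on: 0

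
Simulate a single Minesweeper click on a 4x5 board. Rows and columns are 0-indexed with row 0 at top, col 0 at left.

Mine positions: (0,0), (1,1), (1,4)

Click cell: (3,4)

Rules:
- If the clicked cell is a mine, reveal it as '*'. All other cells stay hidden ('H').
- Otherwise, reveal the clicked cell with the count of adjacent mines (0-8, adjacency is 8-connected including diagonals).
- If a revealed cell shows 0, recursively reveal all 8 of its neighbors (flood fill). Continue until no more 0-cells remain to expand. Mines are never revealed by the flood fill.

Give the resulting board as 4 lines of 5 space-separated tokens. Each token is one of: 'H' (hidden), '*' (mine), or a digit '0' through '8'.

H H H H H
H H H H H
1 1 1 1 1
0 0 0 0 0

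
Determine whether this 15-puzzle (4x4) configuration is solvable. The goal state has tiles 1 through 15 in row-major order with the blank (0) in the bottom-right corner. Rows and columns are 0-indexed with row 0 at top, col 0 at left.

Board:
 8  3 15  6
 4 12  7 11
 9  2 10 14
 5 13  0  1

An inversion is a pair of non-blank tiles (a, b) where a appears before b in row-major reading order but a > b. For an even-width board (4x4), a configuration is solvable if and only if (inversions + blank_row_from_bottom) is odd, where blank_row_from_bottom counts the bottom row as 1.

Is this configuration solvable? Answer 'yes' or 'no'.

Inversions: 53
Blank is in row 3 (0-indexed from top), which is row 1 counting from the bottom (bottom = 1).
53 + 1 = 54, which is even, so the puzzle is not solvable.

Answer: no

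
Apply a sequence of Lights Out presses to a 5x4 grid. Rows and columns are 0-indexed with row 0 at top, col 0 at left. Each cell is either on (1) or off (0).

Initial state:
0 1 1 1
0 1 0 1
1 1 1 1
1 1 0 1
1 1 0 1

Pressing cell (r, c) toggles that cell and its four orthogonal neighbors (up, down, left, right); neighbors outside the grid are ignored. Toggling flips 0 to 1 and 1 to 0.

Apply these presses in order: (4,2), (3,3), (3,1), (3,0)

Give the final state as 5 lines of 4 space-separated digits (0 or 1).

After press 1 at (4,2):
0 1 1 1
0 1 0 1
1 1 1 1
1 1 1 1
1 0 1 0

After press 2 at (3,3):
0 1 1 1
0 1 0 1
1 1 1 0
1 1 0 0
1 0 1 1

After press 3 at (3,1):
0 1 1 1
0 1 0 1
1 0 1 0
0 0 1 0
1 1 1 1

After press 4 at (3,0):
0 1 1 1
0 1 0 1
0 0 1 0
1 1 1 0
0 1 1 1

Answer: 0 1 1 1
0 1 0 1
0 0 1 0
1 1 1 0
0 1 1 1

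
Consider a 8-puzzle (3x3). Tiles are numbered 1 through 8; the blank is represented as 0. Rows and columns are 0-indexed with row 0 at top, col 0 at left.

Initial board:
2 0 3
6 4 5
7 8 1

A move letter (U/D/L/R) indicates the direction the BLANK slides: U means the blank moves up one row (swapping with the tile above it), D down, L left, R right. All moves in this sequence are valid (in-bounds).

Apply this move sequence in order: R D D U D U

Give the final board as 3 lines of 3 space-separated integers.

After move 1 (R):
2 3 0
6 4 5
7 8 1

After move 2 (D):
2 3 5
6 4 0
7 8 1

After move 3 (D):
2 3 5
6 4 1
7 8 0

After move 4 (U):
2 3 5
6 4 0
7 8 1

After move 5 (D):
2 3 5
6 4 1
7 8 0

After move 6 (U):
2 3 5
6 4 0
7 8 1

Answer: 2 3 5
6 4 0
7 8 1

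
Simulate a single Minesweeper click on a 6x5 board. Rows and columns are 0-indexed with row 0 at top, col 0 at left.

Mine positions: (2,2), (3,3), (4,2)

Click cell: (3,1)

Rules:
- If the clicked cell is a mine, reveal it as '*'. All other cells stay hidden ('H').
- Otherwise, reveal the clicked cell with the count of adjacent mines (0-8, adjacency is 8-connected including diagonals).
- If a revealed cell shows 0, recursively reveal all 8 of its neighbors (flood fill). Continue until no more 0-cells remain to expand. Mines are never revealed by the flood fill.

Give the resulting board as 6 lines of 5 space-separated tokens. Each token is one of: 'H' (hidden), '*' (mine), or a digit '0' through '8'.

H H H H H
H H H H H
H H H H H
H 2 H H H
H H H H H
H H H H H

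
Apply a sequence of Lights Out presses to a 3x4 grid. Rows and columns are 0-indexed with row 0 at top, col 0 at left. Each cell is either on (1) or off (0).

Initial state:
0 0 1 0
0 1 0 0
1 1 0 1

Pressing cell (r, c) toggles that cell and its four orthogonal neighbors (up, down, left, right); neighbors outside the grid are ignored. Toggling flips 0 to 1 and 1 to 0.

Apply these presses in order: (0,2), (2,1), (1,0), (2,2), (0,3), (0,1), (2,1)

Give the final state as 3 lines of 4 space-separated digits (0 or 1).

After press 1 at (0,2):
0 1 0 1
0 1 1 0
1 1 0 1

After press 2 at (2,1):
0 1 0 1
0 0 1 0
0 0 1 1

After press 3 at (1,0):
1 1 0 1
1 1 1 0
1 0 1 1

After press 4 at (2,2):
1 1 0 1
1 1 0 0
1 1 0 0

After press 5 at (0,3):
1 1 1 0
1 1 0 1
1 1 0 0

After press 6 at (0,1):
0 0 0 0
1 0 0 1
1 1 0 0

After press 7 at (2,1):
0 0 0 0
1 1 0 1
0 0 1 0

Answer: 0 0 0 0
1 1 0 1
0 0 1 0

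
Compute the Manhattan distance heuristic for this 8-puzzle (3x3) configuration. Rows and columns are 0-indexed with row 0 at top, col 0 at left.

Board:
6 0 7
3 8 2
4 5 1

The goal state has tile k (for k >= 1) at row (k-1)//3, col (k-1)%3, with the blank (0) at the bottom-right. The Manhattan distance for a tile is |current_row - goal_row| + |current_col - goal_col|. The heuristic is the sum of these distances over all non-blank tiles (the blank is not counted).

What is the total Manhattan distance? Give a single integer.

Answer: 19

Derivation:
Tile 6: (0,0)->(1,2) = 3
Tile 7: (0,2)->(2,0) = 4
Tile 3: (1,0)->(0,2) = 3
Tile 8: (1,1)->(2,1) = 1
Tile 2: (1,2)->(0,1) = 2
Tile 4: (2,0)->(1,0) = 1
Tile 5: (2,1)->(1,1) = 1
Tile 1: (2,2)->(0,0) = 4
Sum: 3 + 4 + 3 + 1 + 2 + 1 + 1 + 4 = 19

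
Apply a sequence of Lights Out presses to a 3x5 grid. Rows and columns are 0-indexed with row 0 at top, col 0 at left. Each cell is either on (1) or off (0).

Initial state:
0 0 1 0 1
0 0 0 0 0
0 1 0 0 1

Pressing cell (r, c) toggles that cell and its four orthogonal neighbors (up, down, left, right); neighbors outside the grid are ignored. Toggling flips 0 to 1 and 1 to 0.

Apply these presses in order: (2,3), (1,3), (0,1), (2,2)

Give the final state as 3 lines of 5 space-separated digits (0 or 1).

After press 1 at (2,3):
0 0 1 0 1
0 0 0 1 0
0 1 1 1 0

After press 2 at (1,3):
0 0 1 1 1
0 0 1 0 1
0 1 1 0 0

After press 3 at (0,1):
1 1 0 1 1
0 1 1 0 1
0 1 1 0 0

After press 4 at (2,2):
1 1 0 1 1
0 1 0 0 1
0 0 0 1 0

Answer: 1 1 0 1 1
0 1 0 0 1
0 0 0 1 0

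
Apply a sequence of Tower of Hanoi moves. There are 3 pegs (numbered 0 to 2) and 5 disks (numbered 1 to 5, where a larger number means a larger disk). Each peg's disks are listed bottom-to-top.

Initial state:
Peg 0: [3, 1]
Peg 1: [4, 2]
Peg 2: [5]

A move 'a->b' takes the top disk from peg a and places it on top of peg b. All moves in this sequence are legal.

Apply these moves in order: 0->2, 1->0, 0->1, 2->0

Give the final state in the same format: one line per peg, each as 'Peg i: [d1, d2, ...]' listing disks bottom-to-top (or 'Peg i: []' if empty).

After move 1 (0->2):
Peg 0: [3]
Peg 1: [4, 2]
Peg 2: [5, 1]

After move 2 (1->0):
Peg 0: [3, 2]
Peg 1: [4]
Peg 2: [5, 1]

After move 3 (0->1):
Peg 0: [3]
Peg 1: [4, 2]
Peg 2: [5, 1]

After move 4 (2->0):
Peg 0: [3, 1]
Peg 1: [4, 2]
Peg 2: [5]

Answer: Peg 0: [3, 1]
Peg 1: [4, 2]
Peg 2: [5]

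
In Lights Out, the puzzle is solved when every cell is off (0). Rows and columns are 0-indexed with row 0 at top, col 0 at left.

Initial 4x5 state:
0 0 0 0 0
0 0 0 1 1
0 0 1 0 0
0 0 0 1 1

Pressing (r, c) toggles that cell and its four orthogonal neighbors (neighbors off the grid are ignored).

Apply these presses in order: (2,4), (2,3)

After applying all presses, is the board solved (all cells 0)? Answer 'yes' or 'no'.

After press 1 at (2,4):
0 0 0 0 0
0 0 0 1 0
0 0 1 1 1
0 0 0 1 0

After press 2 at (2,3):
0 0 0 0 0
0 0 0 0 0
0 0 0 0 0
0 0 0 0 0

Lights still on: 0

Answer: yes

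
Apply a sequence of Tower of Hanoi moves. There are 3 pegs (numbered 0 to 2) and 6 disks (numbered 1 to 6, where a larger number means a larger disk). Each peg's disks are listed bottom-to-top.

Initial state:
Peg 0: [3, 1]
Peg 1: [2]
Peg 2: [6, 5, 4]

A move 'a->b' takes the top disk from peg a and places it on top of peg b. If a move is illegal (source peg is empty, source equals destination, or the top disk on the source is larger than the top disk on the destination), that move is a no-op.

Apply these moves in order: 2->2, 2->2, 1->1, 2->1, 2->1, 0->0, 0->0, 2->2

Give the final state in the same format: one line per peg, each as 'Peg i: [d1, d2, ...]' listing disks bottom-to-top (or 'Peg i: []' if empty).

Answer: Peg 0: [3, 1]
Peg 1: [2]
Peg 2: [6, 5, 4]

Derivation:
After move 1 (2->2):
Peg 0: [3, 1]
Peg 1: [2]
Peg 2: [6, 5, 4]

After move 2 (2->2):
Peg 0: [3, 1]
Peg 1: [2]
Peg 2: [6, 5, 4]

After move 3 (1->1):
Peg 0: [3, 1]
Peg 1: [2]
Peg 2: [6, 5, 4]

After move 4 (2->1):
Peg 0: [3, 1]
Peg 1: [2]
Peg 2: [6, 5, 4]

After move 5 (2->1):
Peg 0: [3, 1]
Peg 1: [2]
Peg 2: [6, 5, 4]

After move 6 (0->0):
Peg 0: [3, 1]
Peg 1: [2]
Peg 2: [6, 5, 4]

After move 7 (0->0):
Peg 0: [3, 1]
Peg 1: [2]
Peg 2: [6, 5, 4]

After move 8 (2->2):
Peg 0: [3, 1]
Peg 1: [2]
Peg 2: [6, 5, 4]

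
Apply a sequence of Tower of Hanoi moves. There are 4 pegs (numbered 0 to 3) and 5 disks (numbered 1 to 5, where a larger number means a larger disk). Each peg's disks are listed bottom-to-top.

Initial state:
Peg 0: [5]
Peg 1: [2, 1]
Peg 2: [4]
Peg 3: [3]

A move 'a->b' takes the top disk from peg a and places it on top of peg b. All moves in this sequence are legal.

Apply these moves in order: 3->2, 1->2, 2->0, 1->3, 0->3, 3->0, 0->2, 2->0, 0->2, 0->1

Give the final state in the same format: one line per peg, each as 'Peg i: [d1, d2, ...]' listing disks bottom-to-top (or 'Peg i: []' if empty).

After move 1 (3->2):
Peg 0: [5]
Peg 1: [2, 1]
Peg 2: [4, 3]
Peg 3: []

After move 2 (1->2):
Peg 0: [5]
Peg 1: [2]
Peg 2: [4, 3, 1]
Peg 3: []

After move 3 (2->0):
Peg 0: [5, 1]
Peg 1: [2]
Peg 2: [4, 3]
Peg 3: []

After move 4 (1->3):
Peg 0: [5, 1]
Peg 1: []
Peg 2: [4, 3]
Peg 3: [2]

After move 5 (0->3):
Peg 0: [5]
Peg 1: []
Peg 2: [4, 3]
Peg 3: [2, 1]

After move 6 (3->0):
Peg 0: [5, 1]
Peg 1: []
Peg 2: [4, 3]
Peg 3: [2]

After move 7 (0->2):
Peg 0: [5]
Peg 1: []
Peg 2: [4, 3, 1]
Peg 3: [2]

After move 8 (2->0):
Peg 0: [5, 1]
Peg 1: []
Peg 2: [4, 3]
Peg 3: [2]

After move 9 (0->2):
Peg 0: [5]
Peg 1: []
Peg 2: [4, 3, 1]
Peg 3: [2]

After move 10 (0->1):
Peg 0: []
Peg 1: [5]
Peg 2: [4, 3, 1]
Peg 3: [2]

Answer: Peg 0: []
Peg 1: [5]
Peg 2: [4, 3, 1]
Peg 3: [2]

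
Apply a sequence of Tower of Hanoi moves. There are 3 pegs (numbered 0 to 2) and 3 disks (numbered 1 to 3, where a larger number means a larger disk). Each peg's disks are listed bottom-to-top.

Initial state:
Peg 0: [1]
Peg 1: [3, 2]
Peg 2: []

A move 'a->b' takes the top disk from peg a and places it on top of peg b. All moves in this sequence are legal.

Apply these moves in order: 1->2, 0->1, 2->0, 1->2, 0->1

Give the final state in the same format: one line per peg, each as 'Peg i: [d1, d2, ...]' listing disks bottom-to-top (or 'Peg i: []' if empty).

After move 1 (1->2):
Peg 0: [1]
Peg 1: [3]
Peg 2: [2]

After move 2 (0->1):
Peg 0: []
Peg 1: [3, 1]
Peg 2: [2]

After move 3 (2->0):
Peg 0: [2]
Peg 1: [3, 1]
Peg 2: []

After move 4 (1->2):
Peg 0: [2]
Peg 1: [3]
Peg 2: [1]

After move 5 (0->1):
Peg 0: []
Peg 1: [3, 2]
Peg 2: [1]

Answer: Peg 0: []
Peg 1: [3, 2]
Peg 2: [1]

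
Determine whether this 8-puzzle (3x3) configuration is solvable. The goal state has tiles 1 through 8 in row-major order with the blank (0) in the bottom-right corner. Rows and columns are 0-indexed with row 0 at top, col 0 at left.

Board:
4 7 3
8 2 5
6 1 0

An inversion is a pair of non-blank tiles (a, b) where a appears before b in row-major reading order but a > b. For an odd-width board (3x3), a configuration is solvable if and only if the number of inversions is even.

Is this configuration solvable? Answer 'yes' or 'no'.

Inversions (pairs i<j in row-major order where tile[i] > tile[j] > 0): 17
17 is odd, so the puzzle is not solvable.

Answer: no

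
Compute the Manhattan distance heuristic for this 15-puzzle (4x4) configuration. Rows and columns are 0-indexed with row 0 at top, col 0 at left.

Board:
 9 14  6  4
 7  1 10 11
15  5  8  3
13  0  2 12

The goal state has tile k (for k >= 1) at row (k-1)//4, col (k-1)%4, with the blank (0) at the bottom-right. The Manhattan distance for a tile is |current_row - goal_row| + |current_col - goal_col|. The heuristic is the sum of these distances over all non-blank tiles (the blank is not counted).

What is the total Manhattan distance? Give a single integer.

Answer: 30

Derivation:
Tile 9: at (0,0), goal (2,0), distance |0-2|+|0-0| = 2
Tile 14: at (0,1), goal (3,1), distance |0-3|+|1-1| = 3
Tile 6: at (0,2), goal (1,1), distance |0-1|+|2-1| = 2
Tile 4: at (0,3), goal (0,3), distance |0-0|+|3-3| = 0
Tile 7: at (1,0), goal (1,2), distance |1-1|+|0-2| = 2
Tile 1: at (1,1), goal (0,0), distance |1-0|+|1-0| = 2
Tile 10: at (1,2), goal (2,1), distance |1-2|+|2-1| = 2
Tile 11: at (1,3), goal (2,2), distance |1-2|+|3-2| = 2
Tile 15: at (2,0), goal (3,2), distance |2-3|+|0-2| = 3
Tile 5: at (2,1), goal (1,0), distance |2-1|+|1-0| = 2
Tile 8: at (2,2), goal (1,3), distance |2-1|+|2-3| = 2
Tile 3: at (2,3), goal (0,2), distance |2-0|+|3-2| = 3
Tile 13: at (3,0), goal (3,0), distance |3-3|+|0-0| = 0
Tile 2: at (3,2), goal (0,1), distance |3-0|+|2-1| = 4
Tile 12: at (3,3), goal (2,3), distance |3-2|+|3-3| = 1
Sum: 2 + 3 + 2 + 0 + 2 + 2 + 2 + 2 + 3 + 2 + 2 + 3 + 0 + 4 + 1 = 30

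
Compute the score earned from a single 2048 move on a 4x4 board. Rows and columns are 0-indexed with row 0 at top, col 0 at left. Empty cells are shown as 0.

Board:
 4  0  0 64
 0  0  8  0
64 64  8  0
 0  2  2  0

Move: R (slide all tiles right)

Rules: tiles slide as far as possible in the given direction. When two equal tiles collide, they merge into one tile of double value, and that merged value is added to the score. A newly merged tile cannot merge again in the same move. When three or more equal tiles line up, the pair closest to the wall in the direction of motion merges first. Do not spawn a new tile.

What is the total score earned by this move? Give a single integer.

Slide right:
row 0: [4, 0, 0, 64] -> [0, 0, 4, 64]  score +0 (running 0)
row 1: [0, 0, 8, 0] -> [0, 0, 0, 8]  score +0 (running 0)
row 2: [64, 64, 8, 0] -> [0, 0, 128, 8]  score +128 (running 128)
row 3: [0, 2, 2, 0] -> [0, 0, 0, 4]  score +4 (running 132)
Board after move:
  0   0   4  64
  0   0   0   8
  0   0 128   8
  0   0   0   4

Answer: 132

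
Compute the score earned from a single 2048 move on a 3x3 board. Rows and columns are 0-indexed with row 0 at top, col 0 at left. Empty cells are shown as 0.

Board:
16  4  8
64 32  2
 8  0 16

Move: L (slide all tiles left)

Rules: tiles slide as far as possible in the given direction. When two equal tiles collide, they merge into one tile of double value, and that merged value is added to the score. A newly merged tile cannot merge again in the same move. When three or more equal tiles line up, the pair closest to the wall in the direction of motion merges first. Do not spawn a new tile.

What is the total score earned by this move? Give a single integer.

Slide left:
row 0: [16, 4, 8] -> [16, 4, 8]  score +0 (running 0)
row 1: [64, 32, 2] -> [64, 32, 2]  score +0 (running 0)
row 2: [8, 0, 16] -> [8, 16, 0]  score +0 (running 0)
Board after move:
16  4  8
64 32  2
 8 16  0

Answer: 0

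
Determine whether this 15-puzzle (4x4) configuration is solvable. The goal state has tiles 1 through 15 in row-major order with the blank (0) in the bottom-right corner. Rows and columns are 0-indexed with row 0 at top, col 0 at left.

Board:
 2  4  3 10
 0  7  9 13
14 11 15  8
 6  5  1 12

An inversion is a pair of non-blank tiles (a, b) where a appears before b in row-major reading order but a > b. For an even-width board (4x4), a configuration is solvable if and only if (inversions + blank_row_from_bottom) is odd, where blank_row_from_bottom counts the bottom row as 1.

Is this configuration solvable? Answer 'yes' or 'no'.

Inversions: 44
Blank is in row 1 (0-indexed from top), which is row 3 counting from the bottom (bottom = 1).
44 + 3 = 47, which is odd, so the puzzle is solvable.

Answer: yes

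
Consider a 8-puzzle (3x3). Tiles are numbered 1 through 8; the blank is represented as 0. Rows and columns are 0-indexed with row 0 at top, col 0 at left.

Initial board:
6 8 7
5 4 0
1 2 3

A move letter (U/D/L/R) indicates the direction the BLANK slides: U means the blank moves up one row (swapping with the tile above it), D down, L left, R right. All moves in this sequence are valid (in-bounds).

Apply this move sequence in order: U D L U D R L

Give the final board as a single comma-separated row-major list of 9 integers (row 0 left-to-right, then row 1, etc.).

Answer: 6, 8, 7, 5, 0, 4, 1, 2, 3

Derivation:
After move 1 (U):
6 8 0
5 4 7
1 2 3

After move 2 (D):
6 8 7
5 4 0
1 2 3

After move 3 (L):
6 8 7
5 0 4
1 2 3

After move 4 (U):
6 0 7
5 8 4
1 2 3

After move 5 (D):
6 8 7
5 0 4
1 2 3

After move 6 (R):
6 8 7
5 4 0
1 2 3

After move 7 (L):
6 8 7
5 0 4
1 2 3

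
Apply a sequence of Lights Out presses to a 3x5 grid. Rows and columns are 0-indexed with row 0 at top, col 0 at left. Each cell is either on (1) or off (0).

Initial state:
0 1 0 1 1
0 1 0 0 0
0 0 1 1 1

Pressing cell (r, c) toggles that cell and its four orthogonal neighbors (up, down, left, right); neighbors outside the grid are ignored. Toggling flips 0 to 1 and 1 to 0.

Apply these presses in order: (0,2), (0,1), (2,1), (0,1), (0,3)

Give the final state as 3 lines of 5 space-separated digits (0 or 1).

After press 1 at (0,2):
0 0 1 0 1
0 1 1 0 0
0 0 1 1 1

After press 2 at (0,1):
1 1 0 0 1
0 0 1 0 0
0 0 1 1 1

After press 3 at (2,1):
1 1 0 0 1
0 1 1 0 0
1 1 0 1 1

After press 4 at (0,1):
0 0 1 0 1
0 0 1 0 0
1 1 0 1 1

After press 5 at (0,3):
0 0 0 1 0
0 0 1 1 0
1 1 0 1 1

Answer: 0 0 0 1 0
0 0 1 1 0
1 1 0 1 1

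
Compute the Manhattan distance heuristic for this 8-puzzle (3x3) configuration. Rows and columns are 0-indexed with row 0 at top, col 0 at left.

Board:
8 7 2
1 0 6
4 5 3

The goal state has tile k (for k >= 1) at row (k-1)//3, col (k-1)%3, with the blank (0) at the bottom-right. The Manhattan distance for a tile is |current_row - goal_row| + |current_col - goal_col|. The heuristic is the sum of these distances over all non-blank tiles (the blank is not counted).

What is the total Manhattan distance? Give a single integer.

Tile 8: (0,0)->(2,1) = 3
Tile 7: (0,1)->(2,0) = 3
Tile 2: (0,2)->(0,1) = 1
Tile 1: (1,0)->(0,0) = 1
Tile 6: (1,2)->(1,2) = 0
Tile 4: (2,0)->(1,0) = 1
Tile 5: (2,1)->(1,1) = 1
Tile 3: (2,2)->(0,2) = 2
Sum: 3 + 3 + 1 + 1 + 0 + 1 + 1 + 2 = 12

Answer: 12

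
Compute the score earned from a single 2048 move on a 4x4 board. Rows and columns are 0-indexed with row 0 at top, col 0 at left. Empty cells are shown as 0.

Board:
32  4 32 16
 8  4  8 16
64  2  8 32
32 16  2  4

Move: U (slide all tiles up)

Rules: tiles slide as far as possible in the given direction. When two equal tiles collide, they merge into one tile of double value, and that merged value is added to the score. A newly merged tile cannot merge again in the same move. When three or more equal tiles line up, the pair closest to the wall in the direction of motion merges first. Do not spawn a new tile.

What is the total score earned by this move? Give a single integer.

Slide up:
col 0: [32, 8, 64, 32] -> [32, 8, 64, 32]  score +0 (running 0)
col 1: [4, 4, 2, 16] -> [8, 2, 16, 0]  score +8 (running 8)
col 2: [32, 8, 8, 2] -> [32, 16, 2, 0]  score +16 (running 24)
col 3: [16, 16, 32, 4] -> [32, 32, 4, 0]  score +32 (running 56)
Board after move:
32  8 32 32
 8  2 16 32
64 16  2  4
32  0  0  0

Answer: 56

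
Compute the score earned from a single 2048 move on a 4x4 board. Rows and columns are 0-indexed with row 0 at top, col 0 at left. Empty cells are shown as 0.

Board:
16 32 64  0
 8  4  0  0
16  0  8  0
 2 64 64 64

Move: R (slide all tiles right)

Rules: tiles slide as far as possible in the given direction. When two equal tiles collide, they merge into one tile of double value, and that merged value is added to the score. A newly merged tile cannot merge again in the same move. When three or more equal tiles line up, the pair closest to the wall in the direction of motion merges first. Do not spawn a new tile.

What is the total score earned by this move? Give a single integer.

Answer: 128

Derivation:
Slide right:
row 0: [16, 32, 64, 0] -> [0, 16, 32, 64]  score +0 (running 0)
row 1: [8, 4, 0, 0] -> [0, 0, 8, 4]  score +0 (running 0)
row 2: [16, 0, 8, 0] -> [0, 0, 16, 8]  score +0 (running 0)
row 3: [2, 64, 64, 64] -> [0, 2, 64, 128]  score +128 (running 128)
Board after move:
  0  16  32  64
  0   0   8   4
  0   0  16   8
  0   2  64 128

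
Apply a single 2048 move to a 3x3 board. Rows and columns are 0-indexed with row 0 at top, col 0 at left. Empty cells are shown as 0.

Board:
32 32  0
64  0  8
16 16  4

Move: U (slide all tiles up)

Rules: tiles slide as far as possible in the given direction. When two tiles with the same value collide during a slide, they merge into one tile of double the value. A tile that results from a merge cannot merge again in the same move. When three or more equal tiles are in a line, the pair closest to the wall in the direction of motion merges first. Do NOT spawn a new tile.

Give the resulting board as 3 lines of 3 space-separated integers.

Slide up:
col 0: [32, 64, 16] -> [32, 64, 16]
col 1: [32, 0, 16] -> [32, 16, 0]
col 2: [0, 8, 4] -> [8, 4, 0]

Answer: 32 32  8
64 16  4
16  0  0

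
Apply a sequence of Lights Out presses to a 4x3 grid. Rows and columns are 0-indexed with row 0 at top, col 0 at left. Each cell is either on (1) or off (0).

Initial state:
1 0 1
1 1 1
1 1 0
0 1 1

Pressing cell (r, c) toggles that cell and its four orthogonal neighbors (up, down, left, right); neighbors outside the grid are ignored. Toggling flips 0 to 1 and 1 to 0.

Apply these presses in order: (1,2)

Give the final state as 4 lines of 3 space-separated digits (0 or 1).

Answer: 1 0 0
1 0 0
1 1 1
0 1 1

Derivation:
After press 1 at (1,2):
1 0 0
1 0 0
1 1 1
0 1 1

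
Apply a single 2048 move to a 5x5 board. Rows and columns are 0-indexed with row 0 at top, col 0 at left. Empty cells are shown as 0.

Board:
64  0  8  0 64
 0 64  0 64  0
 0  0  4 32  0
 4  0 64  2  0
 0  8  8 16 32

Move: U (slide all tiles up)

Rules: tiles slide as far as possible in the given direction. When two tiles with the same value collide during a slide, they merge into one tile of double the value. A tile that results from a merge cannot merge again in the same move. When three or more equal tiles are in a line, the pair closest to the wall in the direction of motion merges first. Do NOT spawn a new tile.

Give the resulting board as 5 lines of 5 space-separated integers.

Answer: 64 64  8 64 64
 4  8  4 32 32
 0  0 64  2  0
 0  0  8 16  0
 0  0  0  0  0

Derivation:
Slide up:
col 0: [64, 0, 0, 4, 0] -> [64, 4, 0, 0, 0]
col 1: [0, 64, 0, 0, 8] -> [64, 8, 0, 0, 0]
col 2: [8, 0, 4, 64, 8] -> [8, 4, 64, 8, 0]
col 3: [0, 64, 32, 2, 16] -> [64, 32, 2, 16, 0]
col 4: [64, 0, 0, 0, 32] -> [64, 32, 0, 0, 0]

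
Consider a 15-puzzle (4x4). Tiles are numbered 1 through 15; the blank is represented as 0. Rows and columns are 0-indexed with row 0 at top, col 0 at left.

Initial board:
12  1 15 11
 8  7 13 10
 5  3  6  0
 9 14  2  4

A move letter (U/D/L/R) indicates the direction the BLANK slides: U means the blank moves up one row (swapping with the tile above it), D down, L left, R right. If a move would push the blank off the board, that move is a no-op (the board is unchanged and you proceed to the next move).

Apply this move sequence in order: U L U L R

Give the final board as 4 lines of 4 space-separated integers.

Answer: 12  1  0 11
 8  7 15 13
 5  3  6 10
 9 14  2  4

Derivation:
After move 1 (U):
12  1 15 11
 8  7 13  0
 5  3  6 10
 9 14  2  4

After move 2 (L):
12  1 15 11
 8  7  0 13
 5  3  6 10
 9 14  2  4

After move 3 (U):
12  1  0 11
 8  7 15 13
 5  3  6 10
 9 14  2  4

After move 4 (L):
12  0  1 11
 8  7 15 13
 5  3  6 10
 9 14  2  4

After move 5 (R):
12  1  0 11
 8  7 15 13
 5  3  6 10
 9 14  2  4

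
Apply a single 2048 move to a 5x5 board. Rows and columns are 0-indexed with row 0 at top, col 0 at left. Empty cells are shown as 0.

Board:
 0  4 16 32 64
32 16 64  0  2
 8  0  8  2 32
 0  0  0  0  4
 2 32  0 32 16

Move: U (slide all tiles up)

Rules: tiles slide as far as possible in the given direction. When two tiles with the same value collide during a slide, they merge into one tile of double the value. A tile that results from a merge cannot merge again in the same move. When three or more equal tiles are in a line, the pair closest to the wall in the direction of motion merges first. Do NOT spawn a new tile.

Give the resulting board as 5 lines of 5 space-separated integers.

Answer: 32  4 16 32 64
 8 16 64  2  2
 2 32  8 32 32
 0  0  0  0  4
 0  0  0  0 16

Derivation:
Slide up:
col 0: [0, 32, 8, 0, 2] -> [32, 8, 2, 0, 0]
col 1: [4, 16, 0, 0, 32] -> [4, 16, 32, 0, 0]
col 2: [16, 64, 8, 0, 0] -> [16, 64, 8, 0, 0]
col 3: [32, 0, 2, 0, 32] -> [32, 2, 32, 0, 0]
col 4: [64, 2, 32, 4, 16] -> [64, 2, 32, 4, 16]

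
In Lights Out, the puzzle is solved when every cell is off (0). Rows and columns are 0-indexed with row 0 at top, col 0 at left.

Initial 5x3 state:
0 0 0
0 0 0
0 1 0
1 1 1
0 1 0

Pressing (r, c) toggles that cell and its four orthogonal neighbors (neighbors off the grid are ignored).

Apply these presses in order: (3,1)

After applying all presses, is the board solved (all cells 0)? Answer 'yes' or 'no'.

After press 1 at (3,1):
0 0 0
0 0 0
0 0 0
0 0 0
0 0 0

Lights still on: 0

Answer: yes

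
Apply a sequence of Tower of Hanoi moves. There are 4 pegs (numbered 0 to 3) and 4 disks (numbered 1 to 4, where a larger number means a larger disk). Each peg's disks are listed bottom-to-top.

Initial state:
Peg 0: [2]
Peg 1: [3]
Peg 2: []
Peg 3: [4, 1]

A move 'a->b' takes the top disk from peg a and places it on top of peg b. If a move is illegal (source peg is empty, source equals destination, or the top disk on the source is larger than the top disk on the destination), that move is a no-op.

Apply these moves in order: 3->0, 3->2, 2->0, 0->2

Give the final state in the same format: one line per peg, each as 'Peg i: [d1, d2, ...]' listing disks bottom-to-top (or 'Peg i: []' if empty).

Answer: Peg 0: [2]
Peg 1: [3]
Peg 2: [4, 1]
Peg 3: []

Derivation:
After move 1 (3->0):
Peg 0: [2, 1]
Peg 1: [3]
Peg 2: []
Peg 3: [4]

After move 2 (3->2):
Peg 0: [2, 1]
Peg 1: [3]
Peg 2: [4]
Peg 3: []

After move 3 (2->0):
Peg 0: [2, 1]
Peg 1: [3]
Peg 2: [4]
Peg 3: []

After move 4 (0->2):
Peg 0: [2]
Peg 1: [3]
Peg 2: [4, 1]
Peg 3: []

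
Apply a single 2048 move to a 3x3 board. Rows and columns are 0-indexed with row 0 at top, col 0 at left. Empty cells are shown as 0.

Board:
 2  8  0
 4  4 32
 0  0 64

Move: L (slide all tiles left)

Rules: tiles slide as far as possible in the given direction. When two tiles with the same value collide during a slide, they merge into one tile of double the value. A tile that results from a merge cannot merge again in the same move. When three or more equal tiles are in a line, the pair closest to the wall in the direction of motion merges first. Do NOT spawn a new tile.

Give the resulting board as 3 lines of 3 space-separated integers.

Slide left:
row 0: [2, 8, 0] -> [2, 8, 0]
row 1: [4, 4, 32] -> [8, 32, 0]
row 2: [0, 0, 64] -> [64, 0, 0]

Answer:  2  8  0
 8 32  0
64  0  0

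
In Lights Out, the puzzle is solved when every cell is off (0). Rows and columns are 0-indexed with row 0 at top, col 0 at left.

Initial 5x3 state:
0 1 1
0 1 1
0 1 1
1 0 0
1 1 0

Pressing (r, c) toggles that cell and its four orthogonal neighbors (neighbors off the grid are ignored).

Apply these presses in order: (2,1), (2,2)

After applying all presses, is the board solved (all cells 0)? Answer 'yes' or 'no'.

After press 1 at (2,1):
0 1 1
0 0 1
1 0 0
1 1 0
1 1 0

After press 2 at (2,2):
0 1 1
0 0 0
1 1 1
1 1 1
1 1 0

Lights still on: 10

Answer: no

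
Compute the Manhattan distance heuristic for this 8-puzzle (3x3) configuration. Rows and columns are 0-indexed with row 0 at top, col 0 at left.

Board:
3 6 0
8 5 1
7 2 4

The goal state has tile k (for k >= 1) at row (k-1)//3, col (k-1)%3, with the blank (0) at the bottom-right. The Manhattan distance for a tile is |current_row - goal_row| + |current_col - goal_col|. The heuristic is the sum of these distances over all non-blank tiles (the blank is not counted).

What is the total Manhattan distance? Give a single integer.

Answer: 14

Derivation:
Tile 3: at (0,0), goal (0,2), distance |0-0|+|0-2| = 2
Tile 6: at (0,1), goal (1,2), distance |0-1|+|1-2| = 2
Tile 8: at (1,0), goal (2,1), distance |1-2|+|0-1| = 2
Tile 5: at (1,1), goal (1,1), distance |1-1|+|1-1| = 0
Tile 1: at (1,2), goal (0,0), distance |1-0|+|2-0| = 3
Tile 7: at (2,0), goal (2,0), distance |2-2|+|0-0| = 0
Tile 2: at (2,1), goal (0,1), distance |2-0|+|1-1| = 2
Tile 4: at (2,2), goal (1,0), distance |2-1|+|2-0| = 3
Sum: 2 + 2 + 2 + 0 + 3 + 0 + 2 + 3 = 14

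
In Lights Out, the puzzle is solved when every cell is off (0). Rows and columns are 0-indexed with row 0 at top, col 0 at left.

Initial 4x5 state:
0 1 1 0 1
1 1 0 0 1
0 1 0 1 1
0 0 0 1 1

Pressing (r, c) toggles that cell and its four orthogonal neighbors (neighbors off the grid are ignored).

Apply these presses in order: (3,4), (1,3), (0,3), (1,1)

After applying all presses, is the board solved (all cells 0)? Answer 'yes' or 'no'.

Answer: yes

Derivation:
After press 1 at (3,4):
0 1 1 0 1
1 1 0 0 1
0 1 0 1 0
0 0 0 0 0

After press 2 at (1,3):
0 1 1 1 1
1 1 1 1 0
0 1 0 0 0
0 0 0 0 0

After press 3 at (0,3):
0 1 0 0 0
1 1 1 0 0
0 1 0 0 0
0 0 0 0 0

After press 4 at (1,1):
0 0 0 0 0
0 0 0 0 0
0 0 0 0 0
0 0 0 0 0

Lights still on: 0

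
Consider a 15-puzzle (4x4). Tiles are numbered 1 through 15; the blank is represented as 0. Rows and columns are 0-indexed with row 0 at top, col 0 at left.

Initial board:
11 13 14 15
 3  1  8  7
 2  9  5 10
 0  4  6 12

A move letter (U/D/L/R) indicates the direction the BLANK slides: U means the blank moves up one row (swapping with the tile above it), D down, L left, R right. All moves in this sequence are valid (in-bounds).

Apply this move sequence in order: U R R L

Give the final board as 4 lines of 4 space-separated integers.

After move 1 (U):
11 13 14 15
 3  1  8  7
 0  9  5 10
 2  4  6 12

After move 2 (R):
11 13 14 15
 3  1  8  7
 9  0  5 10
 2  4  6 12

After move 3 (R):
11 13 14 15
 3  1  8  7
 9  5  0 10
 2  4  6 12

After move 4 (L):
11 13 14 15
 3  1  8  7
 9  0  5 10
 2  4  6 12

Answer: 11 13 14 15
 3  1  8  7
 9  0  5 10
 2  4  6 12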